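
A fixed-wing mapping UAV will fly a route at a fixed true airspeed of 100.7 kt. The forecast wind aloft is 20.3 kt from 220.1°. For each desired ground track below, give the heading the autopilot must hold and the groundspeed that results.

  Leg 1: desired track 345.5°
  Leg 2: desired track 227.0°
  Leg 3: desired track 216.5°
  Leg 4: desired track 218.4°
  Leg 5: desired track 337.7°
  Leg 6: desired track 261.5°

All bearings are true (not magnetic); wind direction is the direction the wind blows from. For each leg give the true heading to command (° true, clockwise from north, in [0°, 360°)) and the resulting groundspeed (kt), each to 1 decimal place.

Leg 1: heading=336.0°, groundspeed=111.1 kt
Leg 2: heading=225.6°, groundspeed=80.5 kt
Leg 3: heading=217.2°, groundspeed=80.4 kt
Leg 4: heading=218.7°, groundspeed=80.4 kt
Leg 5: heading=327.4°, groundspeed=108.5 kt
Leg 6: heading=253.8°, groundspeed=84.6 kt

Leg 1: desired track 345.5°; wind correction -9.5° → command heading 336.0°, groundspeed 111.1 kt
Leg 2: desired track 227.0°; wind correction -1.4° → command heading 225.6°, groundspeed 80.5 kt
Leg 3: desired track 216.5°; wind correction +0.7° → command heading 217.2°, groundspeed 80.4 kt
Leg 4: desired track 218.4°; wind correction +0.3° → command heading 218.7°, groundspeed 80.4 kt
Leg 5: desired track 337.7°; wind correction -10.3° → command heading 327.4°, groundspeed 108.5 kt
Leg 6: desired track 261.5°; wind correction -7.7° → command heading 253.8°, groundspeed 84.6 kt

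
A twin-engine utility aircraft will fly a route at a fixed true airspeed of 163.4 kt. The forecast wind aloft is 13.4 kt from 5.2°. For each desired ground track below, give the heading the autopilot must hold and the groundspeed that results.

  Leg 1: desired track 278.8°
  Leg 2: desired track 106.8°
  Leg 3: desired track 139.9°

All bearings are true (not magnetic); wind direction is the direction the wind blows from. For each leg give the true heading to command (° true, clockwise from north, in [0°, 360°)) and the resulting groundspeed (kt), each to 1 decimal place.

Leg 1: desired track 278.8°; wind correction +4.7° → command heading 283.5°, groundspeed 162.0 kt
Leg 2: desired track 106.8°; wind correction -4.6° → command heading 102.2°, groundspeed 165.6 kt
Leg 3: desired track 139.9°; wind correction -3.3° → command heading 136.6°, groundspeed 172.5 kt

Leg 1: heading=283.5°, groundspeed=162.0 kt
Leg 2: heading=102.2°, groundspeed=165.6 kt
Leg 3: heading=136.6°, groundspeed=172.5 kt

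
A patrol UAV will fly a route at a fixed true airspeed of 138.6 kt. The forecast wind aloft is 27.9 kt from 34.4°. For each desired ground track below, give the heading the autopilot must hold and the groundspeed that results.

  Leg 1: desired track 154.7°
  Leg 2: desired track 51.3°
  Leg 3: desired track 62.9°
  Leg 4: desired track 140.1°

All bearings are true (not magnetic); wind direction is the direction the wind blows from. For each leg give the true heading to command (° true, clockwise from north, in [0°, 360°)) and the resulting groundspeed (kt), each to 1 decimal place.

Leg 1: heading=144.7°, groundspeed=150.6 kt
Leg 2: heading=47.9°, groundspeed=111.7 kt
Leg 3: heading=57.4°, groundspeed=113.4 kt
Leg 4: heading=128.9°, groundspeed=143.5 kt

Leg 1: desired track 154.7°; wind correction -10.0° → command heading 144.7°, groundspeed 150.6 kt
Leg 2: desired track 51.3°; wind correction -3.4° → command heading 47.9°, groundspeed 111.7 kt
Leg 3: desired track 62.9°; wind correction -5.5° → command heading 57.4°, groundspeed 113.4 kt
Leg 4: desired track 140.1°; wind correction -11.2° → command heading 128.9°, groundspeed 143.5 kt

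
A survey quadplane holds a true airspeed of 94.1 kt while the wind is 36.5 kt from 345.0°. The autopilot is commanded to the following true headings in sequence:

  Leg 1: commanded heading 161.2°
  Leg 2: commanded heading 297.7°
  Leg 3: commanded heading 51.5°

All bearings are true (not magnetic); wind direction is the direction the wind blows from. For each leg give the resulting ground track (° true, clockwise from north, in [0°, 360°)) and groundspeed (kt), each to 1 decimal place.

Leg 1: heading 161.2°; drift +1.1° → track 162.3°, groundspeed 130.5 kt
Leg 2: heading 297.7°; drift -21.1° → track 276.6°, groundspeed 74.4 kt
Leg 3: heading 51.5°; drift +22.8° → track 74.3°, groundspeed 86.3 kt

Leg 1: track=162.3°, groundspeed=130.5 kt
Leg 2: track=276.6°, groundspeed=74.4 kt
Leg 3: track=74.3°, groundspeed=86.3 kt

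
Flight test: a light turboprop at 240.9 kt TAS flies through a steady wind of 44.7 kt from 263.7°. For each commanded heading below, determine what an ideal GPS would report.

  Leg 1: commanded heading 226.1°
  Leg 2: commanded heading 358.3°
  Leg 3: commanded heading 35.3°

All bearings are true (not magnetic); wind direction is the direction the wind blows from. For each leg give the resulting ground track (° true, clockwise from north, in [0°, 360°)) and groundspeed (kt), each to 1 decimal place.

Leg 1: track=218.5°, groundspeed=207.3 kt
Leg 2: track=8.6°, groundspeed=248.5 kt
Leg 3: track=42.3°, groundspeed=272.6 kt

Leg 1: heading 226.1°; drift -7.6° → track 218.5°, groundspeed 207.3 kt
Leg 2: heading 358.3°; drift +10.3° → track 8.6°, groundspeed 248.5 kt
Leg 3: heading 35.3°; drift +7.0° → track 42.3°, groundspeed 272.6 kt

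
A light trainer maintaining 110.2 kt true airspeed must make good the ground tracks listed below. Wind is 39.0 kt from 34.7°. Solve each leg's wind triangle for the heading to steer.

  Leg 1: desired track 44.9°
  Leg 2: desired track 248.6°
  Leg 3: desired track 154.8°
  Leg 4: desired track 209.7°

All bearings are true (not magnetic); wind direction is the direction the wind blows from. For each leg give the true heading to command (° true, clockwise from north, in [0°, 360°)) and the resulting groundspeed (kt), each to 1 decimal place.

Leg 1: heading=41.3°, groundspeed=71.6 kt
Leg 2: heading=260.0°, groundspeed=140.4 kt
Leg 3: heading=137.0°, groundspeed=124.5 kt
Leg 4: heading=207.9°, groundspeed=149.0 kt

Leg 1: desired track 44.9°; wind correction -3.6° → command heading 41.3°, groundspeed 71.6 kt
Leg 2: desired track 248.6°; wind correction +11.4° → command heading 260.0°, groundspeed 140.4 kt
Leg 3: desired track 154.8°; wind correction -17.8° → command heading 137.0°, groundspeed 124.5 kt
Leg 4: desired track 209.7°; wind correction -1.8° → command heading 207.9°, groundspeed 149.0 kt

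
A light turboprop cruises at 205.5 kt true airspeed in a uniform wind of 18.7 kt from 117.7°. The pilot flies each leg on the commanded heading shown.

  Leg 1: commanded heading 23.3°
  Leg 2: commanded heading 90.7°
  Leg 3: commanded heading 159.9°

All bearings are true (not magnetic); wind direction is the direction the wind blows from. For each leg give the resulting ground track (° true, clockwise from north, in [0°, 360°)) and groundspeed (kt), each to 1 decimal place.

Leg 1: heading 23.3°; drift -5.1° → track 18.2°, groundspeed 207.8 kt
Leg 2: heading 90.7°; drift -2.6° → track 88.1°, groundspeed 189.0 kt
Leg 3: heading 159.9°; drift +3.7° → track 163.6°, groundspeed 192.1 kt

Leg 1: track=18.2°, groundspeed=207.8 kt
Leg 2: track=88.1°, groundspeed=189.0 kt
Leg 3: track=163.6°, groundspeed=192.1 kt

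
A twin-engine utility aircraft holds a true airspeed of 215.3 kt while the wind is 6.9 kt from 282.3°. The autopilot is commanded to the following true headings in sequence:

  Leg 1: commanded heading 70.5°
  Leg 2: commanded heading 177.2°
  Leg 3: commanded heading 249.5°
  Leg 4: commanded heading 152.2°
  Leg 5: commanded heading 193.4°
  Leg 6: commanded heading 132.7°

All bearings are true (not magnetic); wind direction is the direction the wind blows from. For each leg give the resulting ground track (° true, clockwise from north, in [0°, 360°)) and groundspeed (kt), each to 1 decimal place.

Leg 1: heading 70.5°; drift +0.9° → track 71.4°, groundspeed 221.2 kt
Leg 2: heading 177.2°; drift -1.8° → track 175.4°, groundspeed 217.2 kt
Leg 3: heading 249.5°; drift -1.0° → track 248.5°, groundspeed 209.5 kt
Leg 4: heading 152.2°; drift -1.4° → track 150.8°, groundspeed 219.8 kt
Leg 5: heading 193.4°; drift -1.8° → track 191.6°, groundspeed 215.3 kt
Leg 6: heading 132.7°; drift -0.9° → track 131.8°, groundspeed 221.3 kt

Leg 1: track=71.4°, groundspeed=221.2 kt
Leg 2: track=175.4°, groundspeed=217.2 kt
Leg 3: track=248.5°, groundspeed=209.5 kt
Leg 4: track=150.8°, groundspeed=219.8 kt
Leg 5: track=191.6°, groundspeed=215.3 kt
Leg 6: track=131.8°, groundspeed=221.3 kt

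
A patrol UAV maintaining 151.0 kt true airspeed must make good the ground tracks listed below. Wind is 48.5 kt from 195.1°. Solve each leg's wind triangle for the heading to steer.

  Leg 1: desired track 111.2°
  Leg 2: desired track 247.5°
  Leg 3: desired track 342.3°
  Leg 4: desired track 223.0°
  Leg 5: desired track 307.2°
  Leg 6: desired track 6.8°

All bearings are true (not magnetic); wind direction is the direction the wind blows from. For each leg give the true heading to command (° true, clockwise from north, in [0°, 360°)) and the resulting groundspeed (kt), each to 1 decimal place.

Leg 1: heading=129.8°, groundspeed=137.9 kt
Leg 2: heading=232.8°, groundspeed=116.4 kt
Leg 3: heading=332.3°, groundspeed=189.5 kt
Leg 4: heading=214.4°, groundspeed=106.4 kt
Leg 5: heading=289.9°, groundspeed=162.4 kt
Leg 6: heading=4.1°, groundspeed=198.8 kt

Leg 1: desired track 111.2°; wind correction +18.6° → command heading 129.8°, groundspeed 137.9 kt
Leg 2: desired track 247.5°; wind correction -14.7° → command heading 232.8°, groundspeed 116.4 kt
Leg 3: desired track 342.3°; wind correction -10.0° → command heading 332.3°, groundspeed 189.5 kt
Leg 4: desired track 223.0°; wind correction -8.6° → command heading 214.4°, groundspeed 106.4 kt
Leg 5: desired track 307.2°; wind correction -17.3° → command heading 289.9°, groundspeed 162.4 kt
Leg 6: desired track 6.8°; wind correction -2.7° → command heading 4.1°, groundspeed 198.8 kt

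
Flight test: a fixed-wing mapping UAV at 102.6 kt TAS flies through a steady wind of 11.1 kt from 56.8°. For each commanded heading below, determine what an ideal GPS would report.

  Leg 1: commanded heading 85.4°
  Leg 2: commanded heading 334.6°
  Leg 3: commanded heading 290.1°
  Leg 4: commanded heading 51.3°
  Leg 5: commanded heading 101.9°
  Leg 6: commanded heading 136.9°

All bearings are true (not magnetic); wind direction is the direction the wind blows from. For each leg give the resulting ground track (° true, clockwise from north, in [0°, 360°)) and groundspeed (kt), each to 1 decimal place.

Leg 1: heading 85.4°; drift +3.3° → track 88.7°, groundspeed 93.0 kt
Leg 2: heading 334.6°; drift -6.2° → track 328.4°, groundspeed 101.7 kt
Leg 3: heading 290.1°; drift -4.7° → track 285.4°, groundspeed 109.6 kt
Leg 4: heading 51.3°; drift -0.7° → track 50.6°, groundspeed 91.6 kt
Leg 5: heading 101.9°; drift +4.7° → track 106.6°, groundspeed 95.1 kt
Leg 6: heading 136.9°; drift +6.2° → track 143.1°, groundspeed 101.3 kt

Leg 1: track=88.7°, groundspeed=93.0 kt
Leg 2: track=328.4°, groundspeed=101.7 kt
Leg 3: track=285.4°, groundspeed=109.6 kt
Leg 4: track=50.6°, groundspeed=91.6 kt
Leg 5: track=106.6°, groundspeed=95.1 kt
Leg 6: track=143.1°, groundspeed=101.3 kt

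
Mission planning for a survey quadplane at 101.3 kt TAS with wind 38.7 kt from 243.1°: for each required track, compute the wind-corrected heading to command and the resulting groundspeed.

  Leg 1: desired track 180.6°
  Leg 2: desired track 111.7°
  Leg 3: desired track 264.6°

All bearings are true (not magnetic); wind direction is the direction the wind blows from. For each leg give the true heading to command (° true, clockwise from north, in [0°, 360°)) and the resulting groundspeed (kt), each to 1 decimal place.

Leg 1: desired track 180.6°; wind correction +19.8° → command heading 200.4°, groundspeed 77.4 kt
Leg 2: desired track 111.7°; wind correction +16.7° → command heading 128.4°, groundspeed 122.6 kt
Leg 3: desired track 264.6°; wind correction -8.0° → command heading 256.6°, groundspeed 64.3 kt

Leg 1: heading=200.4°, groundspeed=77.4 kt
Leg 2: heading=128.4°, groundspeed=122.6 kt
Leg 3: heading=256.6°, groundspeed=64.3 kt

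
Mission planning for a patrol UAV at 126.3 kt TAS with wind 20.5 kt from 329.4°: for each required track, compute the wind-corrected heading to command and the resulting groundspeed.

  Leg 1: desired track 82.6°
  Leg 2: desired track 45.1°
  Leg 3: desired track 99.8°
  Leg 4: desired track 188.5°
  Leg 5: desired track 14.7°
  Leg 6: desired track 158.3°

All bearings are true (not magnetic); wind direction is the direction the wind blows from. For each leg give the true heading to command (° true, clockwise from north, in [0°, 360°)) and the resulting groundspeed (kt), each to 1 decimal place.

Leg 1: heading=74.0°, groundspeed=133.0 kt
Leg 2: heading=36.1°, groundspeed=119.7 kt
Leg 3: heading=92.7°, groundspeed=138.6 kt
Leg 4: heading=194.4°, groundspeed=141.5 kt
Leg 5: heading=8.1°, groundspeed=111.0 kt
Leg 6: heading=159.7°, groundspeed=146.5 kt

Leg 1: desired track 82.6°; wind correction -8.6° → command heading 74.0°, groundspeed 133.0 kt
Leg 2: desired track 45.1°; wind correction -9.0° → command heading 36.1°, groundspeed 119.7 kt
Leg 3: desired track 99.8°; wind correction -7.1° → command heading 92.7°, groundspeed 138.6 kt
Leg 4: desired track 188.5°; wind correction +5.9° → command heading 194.4°, groundspeed 141.5 kt
Leg 5: desired track 14.7°; wind correction -6.6° → command heading 8.1°, groundspeed 111.0 kt
Leg 6: desired track 158.3°; wind correction +1.4° → command heading 159.7°, groundspeed 146.5 kt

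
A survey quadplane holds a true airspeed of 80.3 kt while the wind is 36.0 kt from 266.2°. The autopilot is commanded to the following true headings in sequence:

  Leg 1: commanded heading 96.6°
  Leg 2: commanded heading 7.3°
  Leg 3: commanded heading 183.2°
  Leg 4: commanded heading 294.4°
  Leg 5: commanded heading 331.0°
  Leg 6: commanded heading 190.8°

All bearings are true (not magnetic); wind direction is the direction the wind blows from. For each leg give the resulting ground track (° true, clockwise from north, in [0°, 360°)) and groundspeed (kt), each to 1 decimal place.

Leg 1: track=93.4°, groundspeed=115.9 kt
Leg 2: track=29.3°, groundspeed=94.1 kt
Leg 3: track=158.0°, groundspeed=83.9 kt
Leg 4: track=313.7°, groundspeed=51.5 kt
Leg 5: track=357.6°, groundspeed=72.7 kt
Leg 6: track=164.7°, groundspeed=79.3 kt

Leg 1: heading 96.6°; drift -3.2° → track 93.4°, groundspeed 115.9 kt
Leg 2: heading 7.3°; drift +22.0° → track 29.3°, groundspeed 94.1 kt
Leg 3: heading 183.2°; drift -25.2° → track 158.0°, groundspeed 83.9 kt
Leg 4: heading 294.4°; drift +19.3° → track 313.7°, groundspeed 51.5 kt
Leg 5: heading 331.0°; drift +26.6° → track 357.6°, groundspeed 72.7 kt
Leg 6: heading 190.8°; drift -26.1° → track 164.7°, groundspeed 79.3 kt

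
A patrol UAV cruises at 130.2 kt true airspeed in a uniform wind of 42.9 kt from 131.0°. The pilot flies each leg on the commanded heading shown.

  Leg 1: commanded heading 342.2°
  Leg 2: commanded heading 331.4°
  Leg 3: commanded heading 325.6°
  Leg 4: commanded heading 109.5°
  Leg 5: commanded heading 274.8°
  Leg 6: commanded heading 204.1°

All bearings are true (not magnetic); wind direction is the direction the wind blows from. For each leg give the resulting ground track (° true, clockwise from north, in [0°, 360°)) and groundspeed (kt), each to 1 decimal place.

Leg 1: track=334.6°, groundspeed=168.4 kt
Leg 2: track=326.4°, groundspeed=171.1 kt
Leg 3: track=322.0°, groundspeed=172.1 kt
Leg 4: track=99.6°, groundspeed=91.6 kt
Leg 5: track=283.5°, groundspeed=166.8 kt
Leg 6: track=223.3°, groundspeed=124.7 kt

Leg 1: heading 342.2°; drift -7.6° → track 334.6°, groundspeed 168.4 kt
Leg 2: heading 331.4°; drift -5.0° → track 326.4°, groundspeed 171.1 kt
Leg 3: heading 325.6°; drift -3.6° → track 322.0°, groundspeed 172.1 kt
Leg 4: heading 109.5°; drift -9.9° → track 99.6°, groundspeed 91.6 kt
Leg 5: heading 274.8°; drift +8.7° → track 283.5°, groundspeed 166.8 kt
Leg 6: heading 204.1°; drift +19.2° → track 223.3°, groundspeed 124.7 kt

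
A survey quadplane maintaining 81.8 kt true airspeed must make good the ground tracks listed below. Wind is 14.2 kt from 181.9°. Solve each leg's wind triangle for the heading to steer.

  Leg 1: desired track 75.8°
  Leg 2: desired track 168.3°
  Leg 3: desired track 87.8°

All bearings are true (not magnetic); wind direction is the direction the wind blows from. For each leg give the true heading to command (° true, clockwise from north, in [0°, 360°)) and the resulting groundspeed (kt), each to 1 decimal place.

Leg 1: heading=85.4°, groundspeed=84.6 kt
Leg 2: heading=170.6°, groundspeed=67.9 kt
Leg 3: heading=97.8°, groundspeed=81.6 kt

Leg 1: desired track 75.8°; wind correction +9.6° → command heading 85.4°, groundspeed 84.6 kt
Leg 2: desired track 168.3°; wind correction +2.3° → command heading 170.6°, groundspeed 67.9 kt
Leg 3: desired track 87.8°; wind correction +10.0° → command heading 97.8°, groundspeed 81.6 kt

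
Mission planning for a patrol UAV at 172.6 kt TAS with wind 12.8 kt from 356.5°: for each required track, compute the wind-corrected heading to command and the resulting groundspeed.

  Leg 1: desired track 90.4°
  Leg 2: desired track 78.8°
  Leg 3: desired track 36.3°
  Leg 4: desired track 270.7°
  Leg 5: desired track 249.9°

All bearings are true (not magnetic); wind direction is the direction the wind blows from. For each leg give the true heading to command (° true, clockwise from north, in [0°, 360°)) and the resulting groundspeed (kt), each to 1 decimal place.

Leg 1: heading=86.2°, groundspeed=173.0 kt
Leg 2: heading=74.6°, groundspeed=170.4 kt
Leg 3: heading=33.6°, groundspeed=162.6 kt
Leg 4: heading=274.9°, groundspeed=171.2 kt
Leg 5: heading=254.0°, groundspeed=175.8 kt

Leg 1: desired track 90.4°; wind correction -4.2° → command heading 86.2°, groundspeed 173.0 kt
Leg 2: desired track 78.8°; wind correction -4.2° → command heading 74.6°, groundspeed 170.4 kt
Leg 3: desired track 36.3°; wind correction -2.7° → command heading 33.6°, groundspeed 162.6 kt
Leg 4: desired track 270.7°; wind correction +4.2° → command heading 274.9°, groundspeed 171.2 kt
Leg 5: desired track 249.9°; wind correction +4.1° → command heading 254.0°, groundspeed 175.8 kt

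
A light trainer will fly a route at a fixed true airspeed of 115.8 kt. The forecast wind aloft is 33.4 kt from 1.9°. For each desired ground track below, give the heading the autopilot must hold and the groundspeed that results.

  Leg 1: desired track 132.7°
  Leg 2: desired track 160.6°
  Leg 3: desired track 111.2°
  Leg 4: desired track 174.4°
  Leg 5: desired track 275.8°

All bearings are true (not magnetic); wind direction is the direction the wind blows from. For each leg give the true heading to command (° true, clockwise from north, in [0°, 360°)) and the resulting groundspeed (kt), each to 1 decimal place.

Leg 1: desired track 132.7°; wind correction -12.6° → command heading 120.1°, groundspeed 134.8 kt
Leg 2: desired track 160.6°; wind correction -6.0° → command heading 154.6°, groundspeed 146.3 kt
Leg 3: desired track 111.2°; wind correction -15.8° → command heading 95.4°, groundspeed 122.5 kt
Leg 4: desired track 174.4°; wind correction -2.2° → command heading 172.2°, groundspeed 148.8 kt
Leg 5: desired track 275.8°; wind correction +16.7° → command heading 292.5°, groundspeed 108.6 kt

Leg 1: heading=120.1°, groundspeed=134.8 kt
Leg 2: heading=154.6°, groundspeed=146.3 kt
Leg 3: heading=95.4°, groundspeed=122.5 kt
Leg 4: heading=172.2°, groundspeed=148.8 kt
Leg 5: heading=292.5°, groundspeed=108.6 kt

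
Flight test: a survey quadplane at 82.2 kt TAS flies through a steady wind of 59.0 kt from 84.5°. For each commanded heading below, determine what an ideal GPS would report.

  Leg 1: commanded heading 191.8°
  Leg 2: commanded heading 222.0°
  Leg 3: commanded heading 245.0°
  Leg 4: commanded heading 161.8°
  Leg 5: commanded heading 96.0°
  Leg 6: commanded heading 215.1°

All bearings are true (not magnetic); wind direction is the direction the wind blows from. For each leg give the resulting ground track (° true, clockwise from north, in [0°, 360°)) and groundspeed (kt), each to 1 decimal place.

Leg 1: track=221.3°, groundspeed=114.6 kt
Leg 2: track=239.6°, groundspeed=131.9 kt
Leg 3: track=253.1°, groundspeed=139.2 kt
Leg 4: track=201.5°, groundspeed=90.0 kt
Leg 5: track=121.8°, groundspeed=27.1 kt
Leg 6: track=235.5°, groundspeed=128.6 kt

Leg 1: heading 191.8°; drift +29.5° → track 221.3°, groundspeed 114.6 kt
Leg 2: heading 222.0°; drift +17.6° → track 239.6°, groundspeed 131.9 kt
Leg 3: heading 245.0°; drift +8.1° → track 253.1°, groundspeed 139.2 kt
Leg 4: heading 161.8°; drift +39.7° → track 201.5°, groundspeed 90.0 kt
Leg 5: heading 96.0°; drift +25.8° → track 121.8°, groundspeed 27.1 kt
Leg 6: heading 215.1°; drift +20.4° → track 235.5°, groundspeed 128.6 kt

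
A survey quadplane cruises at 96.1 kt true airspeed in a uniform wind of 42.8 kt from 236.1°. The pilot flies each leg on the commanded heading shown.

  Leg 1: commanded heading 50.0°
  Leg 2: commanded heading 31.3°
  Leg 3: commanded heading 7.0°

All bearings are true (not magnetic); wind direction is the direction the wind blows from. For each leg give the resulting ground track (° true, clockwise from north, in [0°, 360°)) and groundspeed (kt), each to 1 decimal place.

Leg 1: track=51.9°, groundspeed=138.7 kt
Leg 2: track=38.9°, groundspeed=136.1 kt
Leg 3: track=21.6°, groundspeed=128.3 kt

Leg 1: heading 50.0°; drift +1.9° → track 51.9°, groundspeed 138.7 kt
Leg 2: heading 31.3°; drift +7.6° → track 38.9°, groundspeed 136.1 kt
Leg 3: heading 7.0°; drift +14.6° → track 21.6°, groundspeed 128.3 kt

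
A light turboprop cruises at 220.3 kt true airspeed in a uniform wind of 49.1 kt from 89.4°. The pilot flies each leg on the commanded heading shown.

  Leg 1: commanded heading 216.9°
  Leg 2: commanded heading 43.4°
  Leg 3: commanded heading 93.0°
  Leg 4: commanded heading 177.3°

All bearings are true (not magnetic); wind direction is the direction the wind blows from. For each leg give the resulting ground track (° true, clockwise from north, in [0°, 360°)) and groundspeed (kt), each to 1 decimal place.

Leg 1: track=225.7°, groundspeed=253.2 kt
Leg 2: track=32.7°, groundspeed=189.5 kt
Leg 3: track=94.0°, groundspeed=171.3 kt
Leg 4: track=190.0°, groundspeed=223.9 kt

Leg 1: heading 216.9°; drift +8.8° → track 225.7°, groundspeed 253.2 kt
Leg 2: heading 43.4°; drift -10.7° → track 32.7°, groundspeed 189.5 kt
Leg 3: heading 93.0°; drift +1.0° → track 94.0°, groundspeed 171.3 kt
Leg 4: heading 177.3°; drift +12.7° → track 190.0°, groundspeed 223.9 kt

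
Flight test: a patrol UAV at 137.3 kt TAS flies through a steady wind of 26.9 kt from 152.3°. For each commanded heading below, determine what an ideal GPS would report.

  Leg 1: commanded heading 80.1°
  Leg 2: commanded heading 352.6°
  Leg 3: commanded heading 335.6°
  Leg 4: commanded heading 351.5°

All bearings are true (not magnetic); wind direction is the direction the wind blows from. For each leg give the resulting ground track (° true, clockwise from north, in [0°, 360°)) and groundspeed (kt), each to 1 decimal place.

Leg 1: track=68.9°, groundspeed=131.6 kt
Leg 2: track=349.3°, groundspeed=162.8 kt
Leg 3: track=335.1°, groundspeed=164.2 kt
Leg 4: track=348.4°, groundspeed=162.9 kt

Leg 1: heading 80.1°; drift -11.2° → track 68.9°, groundspeed 131.6 kt
Leg 2: heading 352.6°; drift -3.3° → track 349.3°, groundspeed 162.8 kt
Leg 3: heading 335.6°; drift -0.5° → track 335.1°, groundspeed 164.2 kt
Leg 4: heading 351.5°; drift -3.1° → track 348.4°, groundspeed 162.9 kt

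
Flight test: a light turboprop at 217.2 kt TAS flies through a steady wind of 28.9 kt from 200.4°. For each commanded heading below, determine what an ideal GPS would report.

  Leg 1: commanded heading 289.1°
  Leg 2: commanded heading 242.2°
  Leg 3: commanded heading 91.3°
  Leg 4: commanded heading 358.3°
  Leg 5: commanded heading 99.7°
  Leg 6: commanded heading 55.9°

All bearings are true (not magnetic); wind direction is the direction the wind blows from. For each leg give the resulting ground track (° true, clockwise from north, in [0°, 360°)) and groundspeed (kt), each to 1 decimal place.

Leg 1: heading 289.1°; drift +7.6° → track 296.7°, groundspeed 218.5 kt
Leg 2: heading 242.2°; drift +5.6° → track 247.8°, groundspeed 196.6 kt
Leg 3: heading 91.3°; drift -6.9° → track 84.4°, groundspeed 228.3 kt
Leg 4: heading 358.3°; drift +2.6° → track 0.9°, groundspeed 244.2 kt
Leg 5: heading 99.7°; drift -7.3° → track 92.4°, groundspeed 224.4 kt
Leg 6: heading 55.9°; drift -4.0° → track 51.9°, groundspeed 241.3 kt

Leg 1: track=296.7°, groundspeed=218.5 kt
Leg 2: track=247.8°, groundspeed=196.6 kt
Leg 3: track=84.4°, groundspeed=228.3 kt
Leg 4: track=0.9°, groundspeed=244.2 kt
Leg 5: track=92.4°, groundspeed=224.4 kt
Leg 6: track=51.9°, groundspeed=241.3 kt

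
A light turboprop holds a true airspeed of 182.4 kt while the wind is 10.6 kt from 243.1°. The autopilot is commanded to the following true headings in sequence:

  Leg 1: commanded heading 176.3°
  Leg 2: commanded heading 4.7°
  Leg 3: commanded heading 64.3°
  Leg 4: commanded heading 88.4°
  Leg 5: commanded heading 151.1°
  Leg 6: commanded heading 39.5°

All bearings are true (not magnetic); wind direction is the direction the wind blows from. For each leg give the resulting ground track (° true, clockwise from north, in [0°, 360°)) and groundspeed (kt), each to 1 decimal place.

Leg 1: track=173.2°, groundspeed=178.5 kt
Leg 2: track=7.5°, groundspeed=188.2 kt
Leg 3: track=64.2°, groundspeed=193.0 kt
Leg 4: track=87.0°, groundspeed=192.0 kt
Leg 5: track=147.8°, groundspeed=183.1 kt
Leg 6: track=40.8°, groundspeed=192.2 kt

Leg 1: heading 176.3°; drift -3.1° → track 173.2°, groundspeed 178.5 kt
Leg 2: heading 4.7°; drift +2.8° → track 7.5°, groundspeed 188.2 kt
Leg 3: heading 64.3°; drift -0.1° → track 64.2°, groundspeed 193.0 kt
Leg 4: heading 88.4°; drift -1.4° → track 87.0°, groundspeed 192.0 kt
Leg 5: heading 151.1°; drift -3.3° → track 147.8°, groundspeed 183.1 kt
Leg 6: heading 39.5°; drift +1.3° → track 40.8°, groundspeed 192.2 kt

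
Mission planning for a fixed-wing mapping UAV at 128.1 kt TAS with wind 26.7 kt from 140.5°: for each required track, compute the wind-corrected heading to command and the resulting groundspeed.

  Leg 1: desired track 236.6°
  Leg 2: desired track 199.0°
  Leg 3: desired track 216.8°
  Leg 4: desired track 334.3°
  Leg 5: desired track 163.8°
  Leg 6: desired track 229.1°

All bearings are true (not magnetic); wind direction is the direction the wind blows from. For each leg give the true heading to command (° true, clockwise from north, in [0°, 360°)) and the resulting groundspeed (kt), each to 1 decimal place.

Leg 1: desired track 236.6°; wind correction -12.0° → command heading 224.6°, groundspeed 128.2 kt
Leg 2: desired track 199.0°; wind correction -10.2° → command heading 188.8°, groundspeed 112.1 kt
Leg 3: desired track 216.8°; wind correction -11.7° → command heading 205.1°, groundspeed 119.1 kt
Leg 4: desired track 334.3°; wind correction +2.8° → command heading 337.1°, groundspeed 153.9 kt
Leg 5: desired track 163.8°; wind correction -4.7° → command heading 159.1°, groundspeed 103.1 kt
Leg 6: desired track 229.1°; wind correction -12.0° → command heading 217.1°, groundspeed 124.6 kt

Leg 1: heading=224.6°, groundspeed=128.2 kt
Leg 2: heading=188.8°, groundspeed=112.1 kt
Leg 3: heading=205.1°, groundspeed=119.1 kt
Leg 4: heading=337.1°, groundspeed=153.9 kt
Leg 5: heading=159.1°, groundspeed=103.1 kt
Leg 6: heading=217.1°, groundspeed=124.6 kt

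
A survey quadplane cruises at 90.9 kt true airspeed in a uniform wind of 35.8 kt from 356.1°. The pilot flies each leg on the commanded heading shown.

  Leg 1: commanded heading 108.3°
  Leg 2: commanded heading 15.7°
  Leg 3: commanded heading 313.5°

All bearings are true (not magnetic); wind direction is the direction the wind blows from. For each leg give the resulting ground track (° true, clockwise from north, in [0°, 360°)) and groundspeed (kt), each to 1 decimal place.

Leg 1: heading 108.3°; drift +17.6° → track 125.9°, groundspeed 109.6 kt
Leg 2: heading 15.7°; drift +11.9° → track 27.6°, groundspeed 58.4 kt
Leg 3: heading 313.5°; drift -20.6° → track 292.9°, groundspeed 68.9 kt

Leg 1: track=125.9°, groundspeed=109.6 kt
Leg 2: track=27.6°, groundspeed=58.4 kt
Leg 3: track=292.9°, groundspeed=68.9 kt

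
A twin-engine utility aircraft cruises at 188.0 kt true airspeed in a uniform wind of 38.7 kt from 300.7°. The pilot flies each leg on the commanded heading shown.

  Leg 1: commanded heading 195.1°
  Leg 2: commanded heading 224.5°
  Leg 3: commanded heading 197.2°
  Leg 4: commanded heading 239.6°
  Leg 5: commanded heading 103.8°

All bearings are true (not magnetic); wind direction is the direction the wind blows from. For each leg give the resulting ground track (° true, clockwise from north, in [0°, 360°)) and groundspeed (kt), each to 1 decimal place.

Leg 1: track=184.5°, groundspeed=201.9 kt
Leg 2: track=212.6°, groundspeed=182.7 kt
Leg 3: track=186.4°, groundspeed=200.6 kt
Leg 4: track=228.3°, groundspeed=172.7 kt
Leg 5: track=106.7°, groundspeed=225.3 kt

Leg 1: heading 195.1°; drift -10.6° → track 184.5°, groundspeed 201.9 kt
Leg 2: heading 224.5°; drift -11.9° → track 212.6°, groundspeed 182.7 kt
Leg 3: heading 197.2°; drift -10.8° → track 186.4°, groundspeed 200.6 kt
Leg 4: heading 239.6°; drift -11.3° → track 228.3°, groundspeed 172.7 kt
Leg 5: heading 103.8°; drift +2.9° → track 106.7°, groundspeed 225.3 kt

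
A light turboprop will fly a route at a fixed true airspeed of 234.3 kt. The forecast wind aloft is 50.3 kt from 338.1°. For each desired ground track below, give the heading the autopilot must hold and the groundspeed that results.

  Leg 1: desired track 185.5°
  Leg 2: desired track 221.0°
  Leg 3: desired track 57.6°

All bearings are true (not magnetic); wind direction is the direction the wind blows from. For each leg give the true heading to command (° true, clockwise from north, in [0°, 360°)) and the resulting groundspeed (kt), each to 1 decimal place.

Leg 1: heading=191.2°, groundspeed=277.8 kt
Leg 2: heading=232.0°, groundspeed=252.9 kt
Leg 3: heading=45.4°, groundspeed=219.9 kt

Leg 1: desired track 185.5°; wind correction +5.7° → command heading 191.2°, groundspeed 277.8 kt
Leg 2: desired track 221.0°; wind correction +11.0° → command heading 232.0°, groundspeed 252.9 kt
Leg 3: desired track 57.6°; wind correction -12.2° → command heading 45.4°, groundspeed 219.9 kt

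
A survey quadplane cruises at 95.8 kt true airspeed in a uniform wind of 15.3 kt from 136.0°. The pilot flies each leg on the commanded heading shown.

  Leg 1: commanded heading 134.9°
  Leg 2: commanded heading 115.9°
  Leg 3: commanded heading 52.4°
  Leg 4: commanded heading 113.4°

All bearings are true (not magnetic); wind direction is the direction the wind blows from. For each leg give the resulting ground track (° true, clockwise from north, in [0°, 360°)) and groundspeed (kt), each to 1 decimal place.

Leg 1: track=134.7°, groundspeed=80.5 kt
Leg 2: track=112.2°, groundspeed=81.6 kt
Leg 3: track=43.2°, groundspeed=95.3 kt
Leg 4: track=109.3°, groundspeed=81.9 kt

Leg 1: heading 134.9°; drift -0.2° → track 134.7°, groundspeed 80.5 kt
Leg 2: heading 115.9°; drift -3.7° → track 112.2°, groundspeed 81.6 kt
Leg 3: heading 52.4°; drift -9.2° → track 43.2°, groundspeed 95.3 kt
Leg 4: heading 113.4°; drift -4.1° → track 109.3°, groundspeed 81.9 kt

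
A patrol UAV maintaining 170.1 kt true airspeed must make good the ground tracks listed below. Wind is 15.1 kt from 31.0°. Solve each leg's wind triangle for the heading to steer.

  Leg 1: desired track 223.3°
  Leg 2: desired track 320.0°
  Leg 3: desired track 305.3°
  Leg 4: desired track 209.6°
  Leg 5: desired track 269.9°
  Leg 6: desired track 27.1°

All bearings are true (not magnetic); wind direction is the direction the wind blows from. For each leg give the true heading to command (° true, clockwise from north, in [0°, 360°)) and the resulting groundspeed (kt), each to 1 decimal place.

Leg 1: heading=224.4°, groundspeed=184.8 kt
Leg 2: heading=324.8°, groundspeed=164.6 kt
Leg 3: heading=310.4°, groundspeed=168.3 kt
Leg 4: heading=209.5°, groundspeed=185.2 kt
Leg 5: heading=274.3°, groundspeed=177.4 kt
Leg 6: heading=27.4°, groundspeed=155.0 kt

Leg 1: desired track 223.3°; wind correction +1.1° → command heading 224.4°, groundspeed 184.8 kt
Leg 2: desired track 320.0°; wind correction +4.8° → command heading 324.8°, groundspeed 164.6 kt
Leg 3: desired track 305.3°; wind correction +5.1° → command heading 310.4°, groundspeed 168.3 kt
Leg 4: desired track 209.6°; wind correction -0.1° → command heading 209.5°, groundspeed 185.2 kt
Leg 5: desired track 269.9°; wind correction +4.4° → command heading 274.3°, groundspeed 177.4 kt
Leg 6: desired track 27.1°; wind correction +0.3° → command heading 27.4°, groundspeed 155.0 kt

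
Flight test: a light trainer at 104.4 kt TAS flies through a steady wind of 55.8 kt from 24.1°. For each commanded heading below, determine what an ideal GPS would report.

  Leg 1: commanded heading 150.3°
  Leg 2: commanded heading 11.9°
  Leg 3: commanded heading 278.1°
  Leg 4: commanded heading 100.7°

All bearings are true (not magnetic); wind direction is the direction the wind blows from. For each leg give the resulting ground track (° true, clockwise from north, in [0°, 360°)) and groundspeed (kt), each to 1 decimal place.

Leg 1: heading 150.3°; drift +18.2° → track 168.5°, groundspeed 144.5 kt
Leg 2: heading 11.9°; drift -13.3° → track 358.6°, groundspeed 51.2 kt
Leg 3: heading 278.1°; drift -24.1° → track 254.0°, groundspeed 131.2 kt
Leg 4: heading 100.7°; drift +30.7° → track 131.4°, groundspeed 106.4 kt

Leg 1: track=168.5°, groundspeed=144.5 kt
Leg 2: track=358.6°, groundspeed=51.2 kt
Leg 3: track=254.0°, groundspeed=131.2 kt
Leg 4: track=131.4°, groundspeed=106.4 kt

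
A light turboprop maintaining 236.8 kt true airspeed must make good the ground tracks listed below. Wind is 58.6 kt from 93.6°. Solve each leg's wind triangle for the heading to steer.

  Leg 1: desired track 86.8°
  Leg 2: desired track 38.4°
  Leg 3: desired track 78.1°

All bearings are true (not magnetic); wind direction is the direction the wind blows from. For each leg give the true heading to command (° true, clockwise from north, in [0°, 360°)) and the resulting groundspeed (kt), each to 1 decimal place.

Leg 1: desired track 86.8°; wind correction +1.7° → command heading 88.5°, groundspeed 178.5 kt
Leg 2: desired track 38.4°; wind correction +11.7° → command heading 50.1°, groundspeed 198.4 kt
Leg 3: desired track 78.1°; wind correction +3.8° → command heading 81.9°, groundspeed 179.8 kt

Leg 1: heading=88.5°, groundspeed=178.5 kt
Leg 2: heading=50.1°, groundspeed=198.4 kt
Leg 3: heading=81.9°, groundspeed=179.8 kt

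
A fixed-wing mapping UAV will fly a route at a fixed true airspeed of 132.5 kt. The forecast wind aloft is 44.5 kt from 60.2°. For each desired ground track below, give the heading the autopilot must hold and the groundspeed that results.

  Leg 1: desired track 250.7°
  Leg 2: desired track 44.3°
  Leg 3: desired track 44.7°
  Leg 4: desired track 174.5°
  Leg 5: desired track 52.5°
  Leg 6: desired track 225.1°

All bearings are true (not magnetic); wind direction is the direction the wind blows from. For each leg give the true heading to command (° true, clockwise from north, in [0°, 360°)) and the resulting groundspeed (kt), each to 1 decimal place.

Leg 1: desired track 250.7°; wind correction +3.5° → command heading 254.2°, groundspeed 176.0 kt
Leg 2: desired track 44.3°; wind correction +5.3° → command heading 49.6°, groundspeed 89.1 kt
Leg 3: desired track 44.7°; wind correction +5.1° → command heading 49.8°, groundspeed 89.1 kt
Leg 4: desired track 174.5°; wind correction -17.8° → command heading 156.7°, groundspeed 144.5 kt
Leg 5: desired track 52.5°; wind correction +2.6° → command heading 55.1°, groundspeed 88.3 kt
Leg 6: desired track 225.1°; wind correction -5.0° → command heading 220.1°, groundspeed 175.0 kt

Leg 1: heading=254.2°, groundspeed=176.0 kt
Leg 2: heading=49.6°, groundspeed=89.1 kt
Leg 3: heading=49.8°, groundspeed=89.1 kt
Leg 4: heading=156.7°, groundspeed=144.5 kt
Leg 5: heading=55.1°, groundspeed=88.3 kt
Leg 6: heading=220.1°, groundspeed=175.0 kt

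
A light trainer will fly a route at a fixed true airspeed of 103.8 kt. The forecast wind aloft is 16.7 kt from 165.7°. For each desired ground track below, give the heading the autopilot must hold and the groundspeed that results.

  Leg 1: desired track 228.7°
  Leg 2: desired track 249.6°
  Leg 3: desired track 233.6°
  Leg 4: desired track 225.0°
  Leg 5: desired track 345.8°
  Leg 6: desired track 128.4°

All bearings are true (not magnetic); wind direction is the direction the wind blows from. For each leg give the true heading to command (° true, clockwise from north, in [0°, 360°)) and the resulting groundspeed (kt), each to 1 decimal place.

Leg 1: desired track 228.7°; wind correction -8.2° → command heading 220.5°, groundspeed 95.1 kt
Leg 2: desired track 249.6°; wind correction -9.2° → command heading 240.4°, groundspeed 100.7 kt
Leg 3: desired track 233.6°; wind correction -8.6° → command heading 225.0°, groundspeed 96.4 kt
Leg 4: desired track 225.0°; wind correction -8.0° → command heading 217.0°, groundspeed 94.3 kt
Leg 5: desired track 345.8°; wind correction +0.0° → command heading 345.8°, groundspeed 120.5 kt
Leg 6: desired track 128.4°; wind correction +5.6° → command heading 134.0°, groundspeed 90.0 kt

Leg 1: heading=220.5°, groundspeed=95.1 kt
Leg 2: heading=240.4°, groundspeed=100.7 kt
Leg 3: heading=225.0°, groundspeed=96.4 kt
Leg 4: heading=217.0°, groundspeed=94.3 kt
Leg 5: heading=345.8°, groundspeed=120.5 kt
Leg 6: heading=134.0°, groundspeed=90.0 kt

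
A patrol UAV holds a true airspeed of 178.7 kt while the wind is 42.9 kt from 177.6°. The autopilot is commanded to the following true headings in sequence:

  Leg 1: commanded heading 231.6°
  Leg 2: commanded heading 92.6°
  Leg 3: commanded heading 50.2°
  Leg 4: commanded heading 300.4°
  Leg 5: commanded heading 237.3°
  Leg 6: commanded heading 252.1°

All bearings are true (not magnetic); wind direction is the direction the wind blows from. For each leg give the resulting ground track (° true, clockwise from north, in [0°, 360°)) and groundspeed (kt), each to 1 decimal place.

Leg 1: track=244.3°, groundspeed=157.4 kt
Leg 2: track=78.9°, groundspeed=180.1 kt
Leg 3: track=40.8°, groundspeed=207.6 kt
Leg 4: track=310.5°, groundspeed=205.1 kt
Leg 5: track=250.6°, groundspeed=161.4 kt
Leg 6: track=266.0°, groundspeed=172.3 kt

Leg 1: heading 231.6°; drift +12.7° → track 244.3°, groundspeed 157.4 kt
Leg 2: heading 92.6°; drift -13.7° → track 78.9°, groundspeed 180.1 kt
Leg 3: heading 50.2°; drift -9.4° → track 40.8°, groundspeed 207.6 kt
Leg 4: heading 300.4°; drift +10.1° → track 310.5°, groundspeed 205.1 kt
Leg 5: heading 237.3°; drift +13.3° → track 250.6°, groundspeed 161.4 kt
Leg 6: heading 252.1°; drift +13.9° → track 266.0°, groundspeed 172.3 kt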